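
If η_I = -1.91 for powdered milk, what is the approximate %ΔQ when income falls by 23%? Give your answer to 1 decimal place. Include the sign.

%ΔQ ≈ η × %ΔI = -1.91 × (-23%) = 43.9%.

43.9%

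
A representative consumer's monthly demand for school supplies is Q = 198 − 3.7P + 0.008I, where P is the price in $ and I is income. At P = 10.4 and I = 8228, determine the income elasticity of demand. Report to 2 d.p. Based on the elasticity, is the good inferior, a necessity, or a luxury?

0.29 (necessity)

At P = 10.4, I = 8228: Q = 225.344.
Holding P constant, ∂Q/∂I = 0.008.
η_I = (∂Q/∂I)·(I/Q) = 0.008 × (8228/225.344) = 0.29.
Since 0 < η < 1, this is a necessity.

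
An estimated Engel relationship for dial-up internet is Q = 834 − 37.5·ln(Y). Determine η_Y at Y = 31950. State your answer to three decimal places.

-0.084

At Y = 31950: Q = 445.053.
dQ/dY = -37.5/Y = -0.00117371 at this income.
η = (dQ/dY)·(Y/Q) = -0.00117371 × (31950/445.053) = -0.084.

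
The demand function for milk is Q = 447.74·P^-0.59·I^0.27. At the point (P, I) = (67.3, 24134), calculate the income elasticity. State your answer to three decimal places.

For a multiplicative demand Q = A·P^α·I^β, the income elasticity is β everywhere.
Here β = 0.27, so η = 0.270.

0.270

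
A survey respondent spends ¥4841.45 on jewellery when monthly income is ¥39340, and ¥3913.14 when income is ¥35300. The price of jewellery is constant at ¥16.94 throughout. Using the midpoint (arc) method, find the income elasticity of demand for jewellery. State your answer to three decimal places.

With a constant price, Q₁ = 4841.45/16.94 = 285.800 and Q₂ = 3913.14/16.94 = 231.000 (equivalently, work directly with expenditure since P cancels).
Midpoint %ΔQ = (3913.14 − 4841.45)/4377.30 = -0.21207; midpoint %ΔI = (35300 − 39340)/37320 = -0.10825.
η = -0.21207 / -0.10825 = 1.959.

1.959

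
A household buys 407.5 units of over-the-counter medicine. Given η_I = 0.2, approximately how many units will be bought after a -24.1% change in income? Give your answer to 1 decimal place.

%ΔQ ≈ η × %ΔI = 0.2 × (-24.1%) = -4.82%.
New Q ≈ 407.5 × (1 − 0.0482) = 387.9.

387.9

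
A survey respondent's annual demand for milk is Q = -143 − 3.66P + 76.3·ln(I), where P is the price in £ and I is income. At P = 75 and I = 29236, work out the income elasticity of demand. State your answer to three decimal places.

0.208

At P = 75, I = 29236: Q = 367.105.
Holding P constant, ∂Q/∂I = 76.3/I = 0.0026098.
η_I = (∂Q/∂I)·(I/Q) = 0.0026098 × (29236/367.105) = 0.208.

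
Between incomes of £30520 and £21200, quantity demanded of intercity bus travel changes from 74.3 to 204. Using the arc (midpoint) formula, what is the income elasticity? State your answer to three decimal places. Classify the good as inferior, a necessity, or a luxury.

ΔQ = 204 − 74.3 = 129.7; midpoint Q̄ = (74.3 + 204)/2 = 139.15.
ΔI = 21200 − 30520 = -9320; midpoint Ī = (30520 + 21200)/2 = 25860.
η = (ΔQ/Q̄) ÷ (ΔI/Ī) = (129.7/139.15) ÷ (-9320/25860) = -2.586.
η < 0 ⇒ inferior good.

-2.586 (inferior good)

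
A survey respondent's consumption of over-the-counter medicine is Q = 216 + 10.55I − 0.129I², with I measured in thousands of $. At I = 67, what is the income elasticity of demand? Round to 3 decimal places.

-1.313

At I = 67: Q = 343.7690.
dQ/dI = 10.55 − 0.258I = -6.73600.
η = (dQ/dI)·(I/Q) = -6.73600 × (67/343.7690) = -1.313.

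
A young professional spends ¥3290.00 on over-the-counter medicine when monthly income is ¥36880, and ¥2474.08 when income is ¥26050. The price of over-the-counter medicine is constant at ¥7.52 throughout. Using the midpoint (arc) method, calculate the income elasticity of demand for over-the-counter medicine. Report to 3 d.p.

With a constant price, Q₁ = 3290.00/7.52 = 437.500 and Q₂ = 2474.08/7.52 = 329.000 (equivalently, work directly with expenditure since P cancels).
Midpoint %ΔQ = (2474.08 − 3290.00)/2882.04 = -0.28311; midpoint %ΔI = (26050 − 36880)/31465 = -0.34419.
η = -0.28311 / -0.34419 = 0.823.

0.823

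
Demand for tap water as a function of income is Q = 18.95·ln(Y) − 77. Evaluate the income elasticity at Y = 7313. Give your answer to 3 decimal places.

At Y = 7313: Q = 91.606.
dQ/dY = 18.95/Y = 0.00259128 at this income.
η = (dQ/dY)·(Y/Q) = 0.00259128 × (7313/91.606) = 0.207.

0.207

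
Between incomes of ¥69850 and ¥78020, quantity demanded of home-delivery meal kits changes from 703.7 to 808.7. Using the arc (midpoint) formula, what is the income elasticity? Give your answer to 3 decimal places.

ΔQ = 808.7 − 703.7 = 105; midpoint Q̄ = (703.7 + 808.7)/2 = 756.2.
ΔI = 78020 − 69850 = 8170; midpoint Ī = (69850 + 78020)/2 = 73935.
η = (ΔQ/Q̄) ÷ (ΔI/Ī) = (105/756.2) ÷ (8170/73935) = 1.257.

1.257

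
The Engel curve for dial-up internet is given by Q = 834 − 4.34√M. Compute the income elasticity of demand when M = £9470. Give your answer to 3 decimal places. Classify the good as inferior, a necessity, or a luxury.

At M = 9470: Q = 411.658.
dQ/dM = -4.34/(2√M) = -0.022299 at this income.
η = (dQ/dM)·(M/Q) = -0.022299 × (9470/411.658) = -0.513.
Since η < 0, the good is an inferior good.

-0.513 (inferior good)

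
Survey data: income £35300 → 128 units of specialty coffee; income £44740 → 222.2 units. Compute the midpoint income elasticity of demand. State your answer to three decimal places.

2.281

ΔQ = 222.2 − 128 = 94.2; midpoint Q̄ = (128 + 222.2)/2 = 175.1.
ΔI = 44740 − 35300 = 9440; midpoint Ī = (35300 + 44740)/2 = 40020.
η = (ΔQ/Q̄) ÷ (ΔI/Ī) = (94.2/175.1) ÷ (9440/40020) = 2.281.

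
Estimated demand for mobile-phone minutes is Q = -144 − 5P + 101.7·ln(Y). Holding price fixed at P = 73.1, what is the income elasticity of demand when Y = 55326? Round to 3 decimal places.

0.169

At P = 73.1, Y = 55326: Q = 601.166.
Holding P constant, ∂Q/∂Y = 101.7/Y = 0.0018382.
η_Y = (∂Q/∂Y)·(Y/Q) = 0.0018382 × (55326/601.166) = 0.169.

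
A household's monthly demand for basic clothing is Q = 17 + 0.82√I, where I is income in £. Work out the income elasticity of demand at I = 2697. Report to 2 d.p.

0.36

At I = 2697: Q = 59.585.
dQ/dI = 0.82/(2√I) = 0.00789484 at this income.
η = (dQ/dI)·(I/Q) = 0.00789484 × (2697/59.585) = 0.36.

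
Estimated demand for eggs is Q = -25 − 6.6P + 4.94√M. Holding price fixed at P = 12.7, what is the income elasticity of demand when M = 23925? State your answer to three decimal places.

At P = 12.7, M = 23925: Q = 655.285.
Holding P constant, ∂Q/∂M = 4.94/(2√M) = 0.0159688.
η_M = (∂Q/∂M)·(M/Q) = 0.0159688 × (23925/655.285) = 0.583.

0.583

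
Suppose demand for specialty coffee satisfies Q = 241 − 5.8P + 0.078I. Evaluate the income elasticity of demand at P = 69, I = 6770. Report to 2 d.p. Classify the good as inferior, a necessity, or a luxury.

1.43 (luxury)

At P = 69, I = 6770: Q = 368.860.
Holding P constant, ∂Q/∂I = 0.078.
η_I = (∂Q/∂I)·(I/Q) = 0.078 × (6770/368.860) = 1.43.
Since η > 1, this is a luxury.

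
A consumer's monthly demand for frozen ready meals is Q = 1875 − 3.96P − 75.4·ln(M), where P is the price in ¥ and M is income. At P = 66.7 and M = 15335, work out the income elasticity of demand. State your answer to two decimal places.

At P = 66.7, M = 15335: Q = 884.171.
Holding P constant, ∂Q/∂M = -75.4/M = -0.00491686.
η_M = (∂Q/∂M)·(M/Q) = -0.00491686 × (15335/884.171) = -0.09.

-0.09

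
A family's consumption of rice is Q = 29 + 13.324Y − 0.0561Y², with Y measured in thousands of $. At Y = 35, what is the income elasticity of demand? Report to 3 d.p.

0.771

At Y = 35: Q = 426.6175.
dQ/dY = 13.324 − 0.1122Y = 9.39700.
η = (dQ/dY)·(Y/Q) = 9.39700 × (35/426.6175) = 0.771.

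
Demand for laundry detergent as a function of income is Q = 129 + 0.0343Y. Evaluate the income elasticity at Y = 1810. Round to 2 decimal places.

0.32

At Y = 1810: Q = 191.083.
dQ/dY = 0.0343.
η = (dQ/dY)·(Y/Q) = 0.0343 × (1810/191.083) = 0.32.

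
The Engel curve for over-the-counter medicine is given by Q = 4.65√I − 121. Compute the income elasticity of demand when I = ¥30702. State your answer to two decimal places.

At I = 30702: Q = 693.772.
dQ/dI = 4.65/(2√I) = 0.013269 at this income.
η = (dQ/dI)·(I/Q) = 0.013269 × (30702/693.772) = 0.59.

0.59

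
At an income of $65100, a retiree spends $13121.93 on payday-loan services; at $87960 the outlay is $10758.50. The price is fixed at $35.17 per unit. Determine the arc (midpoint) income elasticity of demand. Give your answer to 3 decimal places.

-0.663

With a constant price, Q₁ = 13121.93/35.17 = 373.100 and Q₂ = 10758.50/35.17 = 305.900 (equivalently, work directly with expenditure since P cancels).
Midpoint %ΔQ = (10758.50 − 13121.93)/11940.22 = -0.19794; midpoint %ΔI = (87960 − 65100)/76530 = 0.29871.
η = -0.19794 / 0.29871 = -0.663.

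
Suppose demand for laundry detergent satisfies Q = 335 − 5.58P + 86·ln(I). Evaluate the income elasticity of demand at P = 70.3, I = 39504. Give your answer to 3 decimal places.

0.101

At P = 70.3, I = 39504: Q = 852.964.
Holding P constant, ∂Q/∂I = 86/I = 0.00217699.
η_I = (∂Q/∂I)·(I/Q) = 0.00217699 × (39504/852.964) = 0.101.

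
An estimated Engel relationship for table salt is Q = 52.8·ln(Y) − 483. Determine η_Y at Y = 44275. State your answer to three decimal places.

0.645

At Y = 44275: Q = 81.864.
dQ/dY = 52.8/Y = 0.00119255 at this income.
η = (dQ/dY)·(Y/Q) = 0.00119255 × (44275/81.864) = 0.645.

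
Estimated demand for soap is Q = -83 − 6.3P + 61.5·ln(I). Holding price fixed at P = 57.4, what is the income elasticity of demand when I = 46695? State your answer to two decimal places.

0.28

At P = 57.4, I = 46695: Q = 216.591.
Holding P constant, ∂Q/∂I = 61.5/I = 0.00131706.
η_I = (∂Q/∂I)·(I/Q) = 0.00131706 × (46695/216.591) = 0.28.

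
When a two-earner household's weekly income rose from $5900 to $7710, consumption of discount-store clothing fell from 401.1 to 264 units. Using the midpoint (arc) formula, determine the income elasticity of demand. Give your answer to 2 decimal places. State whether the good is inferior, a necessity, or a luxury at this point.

-1.55 (inferior good)

ΔQ = 264 − 401.1 = -137.1; midpoint Q̄ = (401.1 + 264)/2 = 332.55.
ΔI = 7710 − 5900 = 1810; midpoint Ī = (5900 + 7710)/2 = 6805.
η = (ΔQ/Q̄) ÷ (ΔI/Ī) = (-137.1/332.55) ÷ (1810/6805) = -1.55.
η < 0 ⇒ inferior good.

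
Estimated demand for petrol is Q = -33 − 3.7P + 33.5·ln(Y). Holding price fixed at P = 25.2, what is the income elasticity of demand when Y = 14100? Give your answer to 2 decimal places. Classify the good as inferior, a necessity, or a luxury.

0.17 (necessity)

At P = 25.2, Y = 14100: Q = 193.817.
Holding P constant, ∂Q/∂Y = 33.5/Y = 0.00237589.
η_Y = (∂Q/∂Y)·(Y/Q) = 0.00237589 × (14100/193.817) = 0.17.
Since 0 < η < 1, this is a necessity.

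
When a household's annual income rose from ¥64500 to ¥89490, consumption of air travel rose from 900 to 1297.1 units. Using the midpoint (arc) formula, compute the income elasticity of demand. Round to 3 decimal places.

1.114

ΔQ = 1297.1 − 900 = 397.1; midpoint Q̄ = (900 + 1297.1)/2 = 1098.55.
ΔI = 89490 − 64500 = 24990; midpoint Ī = (64500 + 89490)/2 = 76995.
η = (ΔQ/Q̄) ÷ (ΔI/Ī) = (397.1/1098.55) ÷ (24990/76995) = 1.114.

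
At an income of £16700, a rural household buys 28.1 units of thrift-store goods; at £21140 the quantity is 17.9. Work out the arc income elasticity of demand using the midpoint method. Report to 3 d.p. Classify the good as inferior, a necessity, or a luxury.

-1.890 (inferior good)

ΔQ = 17.9 − 28.1 = -10.2; midpoint Q̄ = (28.1 + 17.9)/2 = 23.
ΔI = 21140 − 16700 = 4440; midpoint Ī = (16700 + 21140)/2 = 18920.
η = (ΔQ/Q̄) ÷ (ΔI/Ī) = (-10.2/23) ÷ (4440/18920) = -1.890.
η < 0 ⇒ inferior good.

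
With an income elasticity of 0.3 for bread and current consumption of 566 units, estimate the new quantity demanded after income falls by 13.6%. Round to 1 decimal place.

%ΔQ ≈ η × %ΔI = 0.3 × (-13.6%) = -4.08%.
New Q ≈ 566 × (1 − 0.0408) = 542.9.

542.9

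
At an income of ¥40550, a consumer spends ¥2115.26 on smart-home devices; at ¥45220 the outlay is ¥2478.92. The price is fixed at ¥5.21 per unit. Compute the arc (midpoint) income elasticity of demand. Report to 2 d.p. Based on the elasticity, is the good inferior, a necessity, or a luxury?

1.45 (luxury)

With a constant price, Q₁ = 2115.26/5.21 = 406.000 and Q₂ = 2478.92/5.21 = 475.800 (equivalently, work directly with expenditure since P cancels).
Midpoint %ΔQ = (2478.92 − 2115.26)/2297.09 = 0.15831; midpoint %ΔI = (45220 − 40550)/42885 = 0.10890.
η = 0.15831 / 0.10890 = 1.45.
η > 1 ⇒ luxury.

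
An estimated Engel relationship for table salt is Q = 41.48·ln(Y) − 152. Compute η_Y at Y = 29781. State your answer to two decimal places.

At Y = 29781: Q = 275.311.
dQ/dY = 41.48/Y = 0.00139283 at this income.
η = (dQ/dY)·(Y/Q) = 0.00139283 × (29781/275.311) = 0.15.

0.15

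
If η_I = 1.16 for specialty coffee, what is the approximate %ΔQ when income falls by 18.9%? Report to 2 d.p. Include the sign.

-21.92%

%ΔQ ≈ η × %ΔI = 1.16 × (-18.9%) = -21.92%.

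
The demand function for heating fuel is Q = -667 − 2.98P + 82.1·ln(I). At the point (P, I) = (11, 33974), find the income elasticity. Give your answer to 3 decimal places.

At P = 11, I = 33974: Q = 156.798.
Holding P constant, ∂Q/∂I = 82.1/I = 0.00241655.
η_I = (∂Q/∂I)·(I/Q) = 0.00241655 × (33974/156.798) = 0.524.

0.524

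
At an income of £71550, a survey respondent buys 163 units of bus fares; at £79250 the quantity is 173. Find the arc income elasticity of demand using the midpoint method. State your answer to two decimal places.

ΔQ = 173 − 163 = 10; midpoint Q̄ = (163 + 173)/2 = 168.
ΔI = 79250 − 71550 = 7700; midpoint Ī = (71550 + 79250)/2 = 75400.
η = (ΔQ/Q̄) ÷ (ΔI/Ī) = (10/168) ÷ (7700/75400) = 0.58.

0.58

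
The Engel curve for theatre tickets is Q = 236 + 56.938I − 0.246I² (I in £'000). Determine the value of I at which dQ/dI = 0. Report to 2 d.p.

dQ/dI = 56.938 − 0.492I.
The good is inferior where dQ/dI < 0. Setting dQ/dI = 0 gives I = 56.938 / 0.492 = 115.73.

115.73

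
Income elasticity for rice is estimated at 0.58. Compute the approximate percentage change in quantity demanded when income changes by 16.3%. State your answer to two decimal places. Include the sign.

9.45%

%ΔQ ≈ η × %ΔI = 0.58 × 16.3% = 9.45%.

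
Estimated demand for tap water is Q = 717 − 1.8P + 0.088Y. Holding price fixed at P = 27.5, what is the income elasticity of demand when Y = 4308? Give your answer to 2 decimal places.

0.36

At P = 27.5, Y = 4308: Q = 1046.604.
Holding P constant, ∂Q/∂Y = 0.088.
η_Y = (∂Q/∂Y)·(Y/Q) = 0.088 × (4308/1046.604) = 0.36.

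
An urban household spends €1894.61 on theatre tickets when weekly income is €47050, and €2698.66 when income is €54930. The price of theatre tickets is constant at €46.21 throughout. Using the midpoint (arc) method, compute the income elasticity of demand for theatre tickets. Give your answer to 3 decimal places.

2.265

With a constant price, Q₁ = 1894.61/46.21 = 41.000 and Q₂ = 2698.66/46.21 = 58.400 (equivalently, work directly with expenditure since P cancels).
Midpoint %ΔQ = (2698.66 − 1894.61)/2296.63 = 0.35010; midpoint %ΔI = (54930 − 47050)/50990 = 0.15454.
η = 0.35010 / 0.15454 = 2.265.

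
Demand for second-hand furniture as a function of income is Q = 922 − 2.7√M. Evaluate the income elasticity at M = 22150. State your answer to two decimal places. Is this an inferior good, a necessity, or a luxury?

At M = 22150: Q = 520.162.
dQ/dM = -2.7/(2√M) = -0.00907083 at this income.
η = (dQ/dM)·(M/Q) = -0.00907083 × (22150/520.162) = -0.39.
Since η < 0, the good is an inferior good.

-0.39 (inferior good)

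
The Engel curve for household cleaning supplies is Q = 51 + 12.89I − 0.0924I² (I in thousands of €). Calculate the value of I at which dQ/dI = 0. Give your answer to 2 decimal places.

69.75

dQ/dI = 12.89 − 0.1848I.
The good is inferior where dQ/dI < 0. Setting dQ/dI = 0 gives I = 12.89 / 0.1848 = 69.75.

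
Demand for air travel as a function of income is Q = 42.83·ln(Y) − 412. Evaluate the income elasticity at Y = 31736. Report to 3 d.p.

At Y = 31736: Q = 31.942.
dQ/dY = 42.83/Y = 0.00134957 at this income.
η = (dQ/dY)·(Y/Q) = 0.00134957 × (31736/31.942) = 1.341.

1.341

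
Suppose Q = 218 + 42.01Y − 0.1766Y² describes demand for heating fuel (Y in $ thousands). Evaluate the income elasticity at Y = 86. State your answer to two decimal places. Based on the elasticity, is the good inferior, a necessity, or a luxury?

0.40 (necessity)

At Y = 86: Q = 2524.7264.
dQ/dY = 42.01 − 0.3532Y = 11.63480.
η = (dQ/dY)·(Y/Q) = 11.63480 × (86/2524.7264) = 0.40.
0 < η < 1 ⇒ necessity.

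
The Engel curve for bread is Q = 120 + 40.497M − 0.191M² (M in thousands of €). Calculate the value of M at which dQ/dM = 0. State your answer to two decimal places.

dQ/dM = 40.497 − 0.382M.
The good is inferior where dQ/dM < 0. Setting dQ/dM = 0 gives M = 40.497 / 0.382 = 106.01.

106.01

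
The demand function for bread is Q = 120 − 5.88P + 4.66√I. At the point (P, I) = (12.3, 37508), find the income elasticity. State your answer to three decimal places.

At P = 12.3, I = 37508: Q = 950.177.
Holding P constant, ∂Q/∂I = 4.66/(2√I) = 0.0120308.
η_I = (∂Q/∂I)·(I/Q) = 0.0120308 × (37508/950.177) = 0.475.

0.475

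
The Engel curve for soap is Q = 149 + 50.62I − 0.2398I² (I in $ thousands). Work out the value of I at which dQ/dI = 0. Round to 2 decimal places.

dQ/dI = 50.62 − 0.4796I.
The good is inferior where dQ/dI < 0. Setting dQ/dI = 0 gives I = 50.62 / 0.4796 = 105.55.

105.55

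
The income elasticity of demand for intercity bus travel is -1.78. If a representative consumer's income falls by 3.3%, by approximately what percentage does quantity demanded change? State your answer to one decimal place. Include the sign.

%ΔQ ≈ η × %ΔI = -1.78 × (-3.3%) = 5.9%.

5.9%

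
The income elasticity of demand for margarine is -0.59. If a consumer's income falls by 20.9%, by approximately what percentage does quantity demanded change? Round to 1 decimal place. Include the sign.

12.3%

%ΔQ ≈ η × %ΔI = -0.59 × (-20.9%) = 12.3%.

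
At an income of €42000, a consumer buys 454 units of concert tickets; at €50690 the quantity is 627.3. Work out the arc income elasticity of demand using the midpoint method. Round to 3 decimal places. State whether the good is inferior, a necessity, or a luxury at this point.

1.709 (luxury)

ΔQ = 627.3 − 454 = 173.3; midpoint Q̄ = (454 + 627.3)/2 = 540.65.
ΔI = 50690 − 42000 = 8690; midpoint Ī = (42000 + 50690)/2 = 46345.
η = (ΔQ/Q̄) ÷ (ΔI/Ī) = (173.3/540.65) ÷ (8690/46345) = 1.709.
η > 1 ⇒ luxury.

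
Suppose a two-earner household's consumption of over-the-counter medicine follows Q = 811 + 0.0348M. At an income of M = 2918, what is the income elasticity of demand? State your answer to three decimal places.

At M = 2918: Q = 912.546.
dQ/dM = 0.0348.
η = (dQ/dM)·(M/Q) = 0.0348 × (2918/912.546) = 0.111.

0.111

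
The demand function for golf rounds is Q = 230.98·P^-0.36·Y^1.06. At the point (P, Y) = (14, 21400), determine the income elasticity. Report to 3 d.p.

1.060

For a multiplicative demand Q = A·P^α·Y^β, the income elasticity is β everywhere.
Here β = 1.06, so η = 1.060.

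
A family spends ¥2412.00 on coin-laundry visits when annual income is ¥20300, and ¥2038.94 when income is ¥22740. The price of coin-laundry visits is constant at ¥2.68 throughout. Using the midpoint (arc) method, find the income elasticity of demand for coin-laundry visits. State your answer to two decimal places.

With a constant price, Q₁ = 2412.00/2.68 = 900.000 and Q₂ = 2038.94/2.68 = 760.799 (equivalently, work directly with expenditure since P cancels).
Midpoint %ΔQ = (2038.94 − 2412.00)/2225.47 = -0.16763; midpoint %ΔI = (22740 − 20300)/21520 = 0.11338.
η = -0.16763 / 0.11338 = -1.48.

-1.48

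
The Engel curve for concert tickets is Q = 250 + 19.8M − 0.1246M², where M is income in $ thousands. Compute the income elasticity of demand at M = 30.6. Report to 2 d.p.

0.50

At M = 30.6: Q = 739.2095.
dQ/dM = 19.8 − 0.2492M = 12.17448.
η = (dQ/dM)·(M/Q) = 12.17448 × (30.6/739.2095) = 0.50.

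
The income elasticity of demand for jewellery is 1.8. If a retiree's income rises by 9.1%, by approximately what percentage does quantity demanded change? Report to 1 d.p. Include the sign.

%ΔQ ≈ η × %ΔI = 1.8 × 9.1% = 16.4%.

16.4%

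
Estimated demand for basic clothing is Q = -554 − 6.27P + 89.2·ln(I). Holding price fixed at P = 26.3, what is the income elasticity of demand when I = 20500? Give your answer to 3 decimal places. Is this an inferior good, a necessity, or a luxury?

At P = 26.3, I = 20500: Q = 166.693.
Holding P constant, ∂Q/∂I = 89.2/I = 0.00435122.
η_I = (∂Q/∂I)·(I/Q) = 0.00435122 × (20500/166.693) = 0.535.
Since 0 < η < 1, this is a necessity.

0.535 (necessity)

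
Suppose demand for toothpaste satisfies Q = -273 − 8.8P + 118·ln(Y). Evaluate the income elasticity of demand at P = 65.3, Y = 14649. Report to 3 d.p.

At P = 65.3, Y = 14649: Q = 284.231.
Holding P constant, ∂Q/∂Y = 118/Y = 0.00805516.
η_Y = (∂Q/∂Y)·(Y/Q) = 0.00805516 × (14649/284.231) = 0.415.

0.415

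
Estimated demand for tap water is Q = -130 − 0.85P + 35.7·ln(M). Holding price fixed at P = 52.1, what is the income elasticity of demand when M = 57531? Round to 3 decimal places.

0.165

At P = 52.1, M = 57531: Q = 216.990.
Holding P constant, ∂Q/∂M = 35.7/M = 0.000620535.
η_M = (∂Q/∂M)·(M/Q) = 0.000620535 × (57531/216.990) = 0.165.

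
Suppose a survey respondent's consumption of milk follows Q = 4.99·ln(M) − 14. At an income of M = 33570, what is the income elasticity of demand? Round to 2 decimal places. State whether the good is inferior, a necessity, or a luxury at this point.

At M = 33570: Q = 38.003.
dQ/dM = 4.99/M = 0.000148645 at this income.
η = (dQ/dM)·(M/Q) = 0.000148645 × (33570/38.003) = 0.13.
Since 0 < η < 1, the good is a necessity.

0.13 (necessity)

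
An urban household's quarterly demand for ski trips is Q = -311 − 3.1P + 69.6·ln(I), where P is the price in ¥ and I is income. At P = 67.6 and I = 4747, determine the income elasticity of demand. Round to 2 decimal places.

1.01

At P = 67.6, I = 4747: Q = 68.623.
Holding P constant, ∂Q/∂I = 69.6/I = 0.0146619.
η_I = (∂Q/∂I)·(I/Q) = 0.0146619 × (4747/68.623) = 1.01.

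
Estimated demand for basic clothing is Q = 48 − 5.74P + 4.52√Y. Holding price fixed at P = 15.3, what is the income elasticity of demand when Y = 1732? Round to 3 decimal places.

0.634

At P = 15.3, Y = 1732: Q = 148.288.
Holding P constant, ∂Q/∂Y = 4.52/(2√Y) = 0.0543043.
η_Y = (∂Q/∂Y)·(Y/Q) = 0.0543043 × (1732/148.288) = 0.634.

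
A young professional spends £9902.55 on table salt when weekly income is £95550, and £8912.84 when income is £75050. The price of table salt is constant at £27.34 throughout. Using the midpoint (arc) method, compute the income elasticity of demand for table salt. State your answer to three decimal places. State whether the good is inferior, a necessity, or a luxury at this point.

0.438 (necessity)

With a constant price, Q₁ = 9902.55/27.34 = 362.200 and Q₂ = 8912.84/27.34 = 326.000 (equivalently, work directly with expenditure since P cancels).
Midpoint %ΔQ = (8912.84 − 9902.55)/9407.70 = -0.10520; midpoint %ΔI = (75050 − 95550)/85300 = -0.24033.
η = -0.10520 / -0.24033 = 0.438.
0 < η < 1 ⇒ necessity.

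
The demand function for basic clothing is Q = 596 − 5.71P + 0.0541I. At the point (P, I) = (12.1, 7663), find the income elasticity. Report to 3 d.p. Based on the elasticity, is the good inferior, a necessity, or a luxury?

0.440 (necessity)

At P = 12.1, I = 7663: Q = 941.477.
Holding P constant, ∂Q/∂I = 0.0541.
η_I = (∂Q/∂I)·(I/Q) = 0.0541 × (7663/941.477) = 0.440.
Since 0 < η < 1, this is a necessity.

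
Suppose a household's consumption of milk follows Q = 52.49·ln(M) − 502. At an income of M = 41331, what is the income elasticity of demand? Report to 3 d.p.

0.938

At M = 41331: Q = 55.936.
dQ/dM = 52.49/M = 0.00126999 at this income.
η = (dQ/dM)·(M/Q) = 0.00126999 × (41331/55.936) = 0.938.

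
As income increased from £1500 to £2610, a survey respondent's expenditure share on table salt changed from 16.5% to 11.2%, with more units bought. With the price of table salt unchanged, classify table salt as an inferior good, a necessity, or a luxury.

Quantity rises but the budget share falls as income rises, so 0 < η < 1.

necessity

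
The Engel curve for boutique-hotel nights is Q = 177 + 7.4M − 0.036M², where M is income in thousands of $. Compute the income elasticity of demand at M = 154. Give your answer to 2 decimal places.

At M = 154: Q = 462.8240.
dQ/dM = 7.4 − 0.072M = -3.68800.
η = (dQ/dM)·(M/Q) = -3.68800 × (154/462.8240) = -1.23.

-1.23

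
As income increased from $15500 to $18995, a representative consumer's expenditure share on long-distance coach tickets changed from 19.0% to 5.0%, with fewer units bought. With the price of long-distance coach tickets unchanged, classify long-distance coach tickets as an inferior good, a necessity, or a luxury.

Quantity demanded falls as income rises, so η < 0.

inferior good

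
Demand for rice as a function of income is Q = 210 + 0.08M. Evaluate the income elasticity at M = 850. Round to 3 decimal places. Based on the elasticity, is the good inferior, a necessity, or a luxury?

At M = 850: Q = 278.000.
dQ/dM = 0.08.
η = (dQ/dM)·(M/Q) = 0.08 × (850/278.000) = 0.245.
Since 0 < η < 1, the good is a necessity.

0.245 (necessity)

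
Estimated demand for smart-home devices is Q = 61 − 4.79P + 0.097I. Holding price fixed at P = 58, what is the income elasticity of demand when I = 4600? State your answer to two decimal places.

At P = 58, I = 4600: Q = 229.380.
Holding P constant, ∂Q/∂I = 0.097.
η_I = (∂Q/∂I)·(I/Q) = 0.097 × (4600/229.380) = 1.95.

1.95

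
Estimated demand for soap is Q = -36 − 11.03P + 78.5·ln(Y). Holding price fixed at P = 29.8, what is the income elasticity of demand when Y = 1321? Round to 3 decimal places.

0.394

At P = 29.8, Y = 1321: Q = 199.418.
Holding P constant, ∂Q/∂Y = 78.5/Y = 0.0594247.
η_Y = (∂Q/∂Y)·(Y/Q) = 0.0594247 × (1321/199.418) = 0.394.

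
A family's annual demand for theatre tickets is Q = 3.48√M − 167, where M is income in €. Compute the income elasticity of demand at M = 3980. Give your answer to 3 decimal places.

2.089

At M = 3980: Q = 52.544.
dQ/dM = 3.48/(2√M) = 0.0275809 at this income.
η = (dQ/dM)·(M/Q) = 0.0275809 × (3980/52.544) = 2.089.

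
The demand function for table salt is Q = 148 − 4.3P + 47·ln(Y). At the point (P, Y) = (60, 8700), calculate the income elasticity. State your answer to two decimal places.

0.15

At P = 60, Y = 8700: Q = 316.341.
Holding P constant, ∂Q/∂Y = 47/Y = 0.0054023.
η_Y = (∂Q/∂Y)·(Y/Q) = 0.0054023 × (8700/316.341) = 0.15.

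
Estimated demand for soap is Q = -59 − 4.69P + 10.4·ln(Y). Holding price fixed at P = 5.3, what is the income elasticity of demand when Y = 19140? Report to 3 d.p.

0.557

At P = 5.3, Y = 19140: Q = 18.682.
Holding P constant, ∂Q/∂Y = 10.4/Y = 0.000543365.
η_Y = (∂Q/∂Y)·(Y/Q) = 0.000543365 × (19140/18.682) = 0.557.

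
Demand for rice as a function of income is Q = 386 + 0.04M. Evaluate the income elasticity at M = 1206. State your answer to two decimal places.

0.11

At M = 1206: Q = 434.240.
dQ/dM = 0.04.
η = (dQ/dM)·(M/Q) = 0.04 × (1206/434.240) = 0.11.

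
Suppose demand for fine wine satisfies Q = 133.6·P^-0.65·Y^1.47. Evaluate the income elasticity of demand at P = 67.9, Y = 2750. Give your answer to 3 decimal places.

For a multiplicative demand Q = A·P^α·Y^β, the income elasticity is β everywhere.
Here β = 1.47, so η = 1.470.

1.470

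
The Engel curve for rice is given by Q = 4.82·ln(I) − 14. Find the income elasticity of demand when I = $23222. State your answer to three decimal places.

At I = 23222: Q = 34.455.
dQ/dI = 4.82/I = 0.000207562 at this income.
η = (dQ/dI)·(I/Q) = 0.000207562 × (23222/34.455) = 0.140.

0.140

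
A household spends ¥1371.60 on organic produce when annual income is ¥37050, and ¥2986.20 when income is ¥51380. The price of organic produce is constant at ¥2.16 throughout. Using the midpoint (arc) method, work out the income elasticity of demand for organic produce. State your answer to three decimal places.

With a constant price, Q₁ = 1371.60/2.16 = 635.000 and Q₂ = 2986.20/2.16 = 1382.500 (equivalently, work directly with expenditure since P cancels).
Midpoint %ΔQ = (2986.20 − 1371.60)/2178.90 = 0.74102; midpoint %ΔI = (51380 − 37050)/44215 = 0.32410.
η = 0.74102 / 0.32410 = 2.286.

2.286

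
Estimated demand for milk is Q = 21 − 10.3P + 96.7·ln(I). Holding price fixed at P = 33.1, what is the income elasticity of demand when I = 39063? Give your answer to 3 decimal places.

0.138

At P = 33.1, I = 39063: Q = 702.472.
Holding P constant, ∂Q/∂I = 96.7/I = 0.00247549.
η_I = (∂Q/∂I)·(I/Q) = 0.00247549 × (39063/702.472) = 0.138.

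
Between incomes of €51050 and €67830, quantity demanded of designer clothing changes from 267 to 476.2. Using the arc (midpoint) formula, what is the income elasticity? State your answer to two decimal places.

ΔQ = 476.2 − 267 = 209.2; midpoint Q̄ = (267 + 476.2)/2 = 371.6.
ΔI = 67830 − 51050 = 16780; midpoint Ī = (51050 + 67830)/2 = 59440.
η = (ΔQ/Q̄) ÷ (ΔI/Ī) = (209.2/371.6) ÷ (16780/59440) = 1.99.

1.99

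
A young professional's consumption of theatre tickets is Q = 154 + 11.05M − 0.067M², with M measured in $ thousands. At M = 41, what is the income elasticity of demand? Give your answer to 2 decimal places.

At M = 41: Q = 494.4230.
dQ/dM = 11.05 − 0.134M = 5.55600.
η = (dQ/dM)·(M/Q) = 5.55600 × (41/494.4230) = 0.46.

0.46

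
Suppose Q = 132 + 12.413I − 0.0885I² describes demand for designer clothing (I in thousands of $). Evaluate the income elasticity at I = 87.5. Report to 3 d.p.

-0.498

At I = 87.5: Q = 540.5594.
dQ/dI = 12.413 − 0.177I = -3.07450.
η = (dQ/dI)·(I/Q) = -3.07450 × (87.5/540.5594) = -0.498.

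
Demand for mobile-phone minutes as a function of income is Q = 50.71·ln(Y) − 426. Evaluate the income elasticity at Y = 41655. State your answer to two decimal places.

0.45

At Y = 41655: Q = 113.411.
dQ/dY = 50.71/Y = 0.00121738 at this income.
η = (dQ/dY)·(Y/Q) = 0.00121738 × (41655/113.411) = 0.45.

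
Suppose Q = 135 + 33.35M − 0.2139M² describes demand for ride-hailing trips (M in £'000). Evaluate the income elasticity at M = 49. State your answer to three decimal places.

0.483

At M = 49: Q = 1255.5761.
dQ/dM = 33.35 − 0.4278M = 12.38780.
η = (dQ/dM)·(M/Q) = 12.38780 × (49/1255.5761) = 0.483.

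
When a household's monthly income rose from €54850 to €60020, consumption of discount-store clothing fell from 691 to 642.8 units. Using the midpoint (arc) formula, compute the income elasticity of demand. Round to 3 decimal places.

-0.803

ΔQ = 642.8 − 691 = -48.2; midpoint Q̄ = (691 + 642.8)/2 = 666.9.
ΔI = 60020 − 54850 = 5170; midpoint Ī = (54850 + 60020)/2 = 57435.
η = (ΔQ/Q̄) ÷ (ΔI/Ī) = (-48.2/666.9) ÷ (5170/57435) = -0.803.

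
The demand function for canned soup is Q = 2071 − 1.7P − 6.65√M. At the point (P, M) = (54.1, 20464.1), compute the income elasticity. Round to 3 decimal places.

-0.463

At P = 54.1, M = 20464.1: Q = 1027.729.
Holding P constant, ∂Q/∂M = -6.65/(2√M) = -0.0232432.
η_M = (∂Q/∂M)·(M/Q) = -0.0232432 × (20464.1/1027.729) = -0.463.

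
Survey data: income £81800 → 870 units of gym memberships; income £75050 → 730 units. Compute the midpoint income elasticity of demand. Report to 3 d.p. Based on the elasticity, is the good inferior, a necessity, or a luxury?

2.033 (luxury)

ΔQ = 730 − 870 = -140; midpoint Q̄ = (870 + 730)/2 = 800.
ΔI = 75050 − 81800 = -6750; midpoint Ī = (81800 + 75050)/2 = 78425.
η = (ΔQ/Q̄) ÷ (ΔI/Ī) = (-140/800) ÷ (-6750/78425) = 2.033.
η > 1 ⇒ luxury.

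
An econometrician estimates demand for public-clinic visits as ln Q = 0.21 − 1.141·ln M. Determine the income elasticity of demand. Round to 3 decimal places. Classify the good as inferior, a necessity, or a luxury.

In a log-linear demand, the coefficient on ln M is the income elasticity.
So η = -1.141.
η < 0 ⇒ inferior good.

-1.141 (inferior good)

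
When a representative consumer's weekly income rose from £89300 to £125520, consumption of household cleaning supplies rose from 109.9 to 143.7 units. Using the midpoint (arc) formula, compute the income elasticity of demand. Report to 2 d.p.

0.79

ΔQ = 143.7 − 109.9 = 33.8; midpoint Q̄ = (109.9 + 143.7)/2 = 126.8.
ΔI = 125520 − 89300 = 36220; midpoint Ī = (89300 + 125520)/2 = 107410.
η = (ΔQ/Q̄) ÷ (ΔI/Ī) = (33.8/126.8) ÷ (36220/107410) = 0.79.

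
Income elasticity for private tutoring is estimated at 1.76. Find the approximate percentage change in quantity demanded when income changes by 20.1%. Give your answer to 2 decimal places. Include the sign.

35.38%

%ΔQ ≈ η × %ΔI = 1.76 × 20.1% = 35.38%.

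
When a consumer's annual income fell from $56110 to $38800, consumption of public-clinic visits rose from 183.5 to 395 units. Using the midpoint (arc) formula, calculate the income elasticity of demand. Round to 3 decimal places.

-2.005

ΔQ = 395 − 183.5 = 211.5; midpoint Q̄ = (183.5 + 395)/2 = 289.25.
ΔI = 38800 − 56110 = -17310; midpoint Ī = (56110 + 38800)/2 = 47455.
η = (ΔQ/Q̄) ÷ (ΔI/Ī) = (211.5/289.25) ÷ (-17310/47455) = -2.005.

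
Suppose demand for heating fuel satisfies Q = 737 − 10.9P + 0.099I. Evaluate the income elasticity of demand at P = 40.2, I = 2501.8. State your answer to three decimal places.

0.453

At P = 40.2, I = 2501.8: Q = 546.498.
Holding P constant, ∂Q/∂I = 0.099.
η_I = (∂Q/∂I)·(I/Q) = 0.099 × (2501.8/546.498) = 0.453.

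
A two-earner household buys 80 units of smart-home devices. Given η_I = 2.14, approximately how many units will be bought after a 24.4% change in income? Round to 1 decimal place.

121.8

%ΔQ ≈ η × %ΔI = 2.14 × 24.4% = 52.216%.
New Q ≈ 80 × (1 + 0.52216) = 121.8.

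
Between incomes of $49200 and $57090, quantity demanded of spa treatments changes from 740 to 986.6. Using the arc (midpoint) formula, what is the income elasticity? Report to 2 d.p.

ΔQ = 986.6 − 740 = 246.6; midpoint Q̄ = (740 + 986.6)/2 = 863.3.
ΔI = 57090 − 49200 = 7890; midpoint Ī = (49200 + 57090)/2 = 53145.
η = (ΔQ/Q̄) ÷ (ΔI/Ī) = (246.6/863.3) ÷ (7890/53145) = 1.92.

1.92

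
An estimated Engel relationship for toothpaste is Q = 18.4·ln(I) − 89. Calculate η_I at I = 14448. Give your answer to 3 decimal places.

At I = 14448: Q = 87.241.
dQ/dI = 18.4/I = 0.00127353 at this income.
η = (dQ/dI)·(I/Q) = 0.00127353 × (14448/87.241) = 0.211.

0.211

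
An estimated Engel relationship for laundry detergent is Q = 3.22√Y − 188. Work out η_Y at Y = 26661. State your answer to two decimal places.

At Y = 26661: Q = 337.768.
dQ/dY = 3.22/(2√Y) = 0.00986024 at this income.
η = (dQ/dY)·(Y/Q) = 0.00986024 × (26661/337.768) = 0.78.

0.78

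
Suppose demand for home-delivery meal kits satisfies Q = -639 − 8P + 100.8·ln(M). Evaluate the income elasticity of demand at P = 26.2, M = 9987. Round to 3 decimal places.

At P = 26.2, M = 9987: Q = 79.671.
Holding P constant, ∂Q/∂M = 100.8/M = 0.0100931.
η_M = (∂Q/∂M)·(M/Q) = 0.0100931 × (9987/79.671) = 1.265.

1.265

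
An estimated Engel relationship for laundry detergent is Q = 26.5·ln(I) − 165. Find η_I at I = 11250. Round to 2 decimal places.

0.32

At I = 11250: Q = 82.195.
dQ/dI = 26.5/I = 0.00235556 at this income.
η = (dQ/dI)·(I/Q) = 0.00235556 × (11250/82.195) = 0.32.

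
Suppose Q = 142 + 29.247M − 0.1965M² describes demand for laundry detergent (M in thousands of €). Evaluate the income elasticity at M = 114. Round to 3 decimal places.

At M = 114: Q = 922.4440.
dQ/dM = 29.247 − 0.393M = -15.55500.
η = (dQ/dM)·(M/Q) = -15.55500 × (114/922.4440) = -1.922.

-1.922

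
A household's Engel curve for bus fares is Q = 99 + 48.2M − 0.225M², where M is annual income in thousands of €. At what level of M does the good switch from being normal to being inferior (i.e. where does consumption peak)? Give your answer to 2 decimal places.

dQ/dM = 48.2 − 0.45M.
The good is inferior where dQ/dM < 0. Setting dQ/dM = 0 gives M = 48.2 / 0.45 = 107.11.

107.11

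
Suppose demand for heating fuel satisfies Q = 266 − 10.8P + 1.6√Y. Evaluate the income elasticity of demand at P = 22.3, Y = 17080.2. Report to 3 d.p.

0.446

At P = 22.3, Y = 17080.2: Q = 234.266.
Holding P constant, ∂Q/∂Y = 1.6/(2√Y) = 0.0061213.
η_Y = (∂Q/∂Y)·(Y/Q) = 0.0061213 × (17080.2/234.266) = 0.446.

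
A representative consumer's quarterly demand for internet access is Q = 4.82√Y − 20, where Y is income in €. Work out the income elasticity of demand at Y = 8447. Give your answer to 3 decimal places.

0.524

At Y = 8447: Q = 422.994.
dQ/dY = 4.82/(2√Y) = 0.026222 at this income.
η = (dQ/dY)·(Y/Q) = 0.026222 × (8447/422.994) = 0.524.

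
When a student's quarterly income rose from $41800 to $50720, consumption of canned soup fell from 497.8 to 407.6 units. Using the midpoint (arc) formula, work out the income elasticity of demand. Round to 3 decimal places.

ΔQ = 407.6 − 497.8 = -90.2; midpoint Q̄ = (497.8 + 407.6)/2 = 452.7.
ΔI = 50720 − 41800 = 8920; midpoint Ī = (41800 + 50720)/2 = 46260.
η = (ΔQ/Q̄) ÷ (ΔI/Ī) = (-90.2/452.7) ÷ (8920/46260) = -1.033.

-1.033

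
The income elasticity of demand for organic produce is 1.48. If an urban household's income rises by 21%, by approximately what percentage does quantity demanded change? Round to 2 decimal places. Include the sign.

%ΔQ ≈ η × %ΔI = 1.48 × 21% = 31.08%.

31.08%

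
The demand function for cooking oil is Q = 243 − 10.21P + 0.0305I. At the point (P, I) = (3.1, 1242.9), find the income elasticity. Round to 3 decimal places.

At P = 3.1, I = 1242.9: Q = 249.257.
Holding P constant, ∂Q/∂I = 0.0305.
η_I = (∂Q/∂I)·(I/Q) = 0.0305 × (1242.9/249.257) = 0.152.

0.152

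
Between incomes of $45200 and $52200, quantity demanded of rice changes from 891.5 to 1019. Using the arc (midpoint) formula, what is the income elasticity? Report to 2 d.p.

0.93

ΔQ = 1019 − 891.5 = 127.5; midpoint Q̄ = (891.5 + 1019)/2 = 955.25.
ΔI = 52200 − 45200 = 7000; midpoint Ī = (45200 + 52200)/2 = 48700.
η = (ΔQ/Q̄) ÷ (ΔI/Ī) = (127.5/955.25) ÷ (7000/48700) = 0.93.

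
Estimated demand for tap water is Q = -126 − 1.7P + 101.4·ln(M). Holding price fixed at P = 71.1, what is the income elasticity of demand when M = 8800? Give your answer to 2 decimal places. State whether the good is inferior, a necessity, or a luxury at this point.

At P = 71.1, M = 8800: Q = 674.096.
Holding P constant, ∂Q/∂M = 101.4/M = 0.0115227.
η_M = (∂Q/∂M)·(M/Q) = 0.0115227 × (8800/674.096) = 0.15.
Since 0 < η < 1, this is a necessity.

0.15 (necessity)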